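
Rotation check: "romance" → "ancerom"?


Word: "romance", Candidate: "ancerom"
Method: check if candidate is substring of word+word
"romanceromance" contains "ancerom"? Yes
Is rotation = Yes


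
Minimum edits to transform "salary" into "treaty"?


Word 1: "salary" (length 6)
Word 2: "treaty" (length 6)
One optimal edit sequence (insert/delete/substitute each cost 1):
  1. substitute 's' -> 't'  (+1)
  2. substitute 'a' -> 'r'  (+1)
  3. substitute 'l' -> 'e'  (+1)
  4. keep 'a'
  5. substitute 'r' -> 't'  (+1)
  6. keep 'y'
Total edit operations: 4
Edit distance = 4


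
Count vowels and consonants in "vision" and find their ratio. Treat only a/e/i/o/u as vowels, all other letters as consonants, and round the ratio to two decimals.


Word: "vision"
Vowels (a,e,i,o,u): 3
Consonants: 3
Ratio = 3/3
= 1.00


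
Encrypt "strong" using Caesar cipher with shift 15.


Word: "strong"
Shift: 15
Each letter → (letter + shift) mod 26:
  's' (18) + 15 = 7 → 'h'
  't' (19) + 15 = 8 → 'i'
  'r' (17) + 15 = 6 → 'g'
  'o' (14) + 15 = 3 → 'd'
  'n' (13) + 15 = 2 → 'c'
  'g' (6) + 15 = 21 → 'v'
Result = "higdcv"


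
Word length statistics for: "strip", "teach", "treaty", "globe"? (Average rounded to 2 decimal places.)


Lengths: "strip"=5, "teach"=5, "treaty"=6, "globe"=5
Sum = 21, Count = 4
Average = 21/4 = 5.25
= avg=5.25, min=5, max=6


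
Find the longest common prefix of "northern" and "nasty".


Word 1: "northern"
Word 2: "nasty"
Comparing from start:
  Pos 0: 'n' == 'n'
  Pos 1: 'o' != 'a' (stop)
LCP = "n" (length 1)


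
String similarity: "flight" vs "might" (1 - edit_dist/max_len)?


Word 1: "flight" (length 6)
Word 2: "might" (length 5)
One optimal edit sequence:
  1. delete 'f'  (+1)
  2. substitute 'l' -> 'm'  (+1)
  3. keep 'i'
  4. keep 'g'
  5. keep 'h'
  6. keep 't'
Edit distance = 2
Max length = max(6, 5) = 6
Similarity = 1 - 2/6
= 0.6667


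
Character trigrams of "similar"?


Word: "similar" (length 7)
Number of trigrams = 7 - 3 + 1 = 5
  Position 0: "sim"
  Position 1: "imi"
  Position 2: "mil"
  Position 3: "ila"
  Position 4: "lar"
Trigrams = "sim", "imi", "mil", "ila", "lar"


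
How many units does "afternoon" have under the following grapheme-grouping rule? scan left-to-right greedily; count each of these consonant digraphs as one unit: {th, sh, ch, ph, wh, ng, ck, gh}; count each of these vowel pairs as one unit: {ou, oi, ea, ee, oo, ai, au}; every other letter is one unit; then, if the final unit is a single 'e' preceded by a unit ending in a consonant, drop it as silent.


Word: "afternoon" (9 letters)
Left-to-right scan:
  (1) 'a' (letter)
  (2) 'f' (letter)
  (3) 't' (letter)
  (4) 'e' (letter)
  (5) 'r' (letter)
  (6) 'n' (letter)
  (7) 'oo' (vowel-pair)
  (8) 'n' (letter)
Units from scan: 8
Sound units = 8 units


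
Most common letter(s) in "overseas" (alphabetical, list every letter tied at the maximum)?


Word: "overseas"
Letter counts:
  'a': 1
  'e': 2
  'o': 1
  'r': 1
  's': 2
  'v': 1
Maximum count = 2
Most frequent = 'e', 's' (2 times each)


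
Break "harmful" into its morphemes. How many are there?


Word: "harmful"
Morphemes: harm + -ful
Each morpheme carries meaning
= 2 morphemes


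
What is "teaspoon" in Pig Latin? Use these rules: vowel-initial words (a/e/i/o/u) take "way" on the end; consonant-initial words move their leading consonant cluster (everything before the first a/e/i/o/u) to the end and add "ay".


Word: "teaspoon"
Starts with consonant(s) → move to end, add 'ay'
Consonant cluster: "t"
Pig Latin = "easpoontay"


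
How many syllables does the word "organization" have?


Word: "organization"
Syllable breakdown: or-gan-i-za-tion
Counting: 5 parts
= 5 syllables


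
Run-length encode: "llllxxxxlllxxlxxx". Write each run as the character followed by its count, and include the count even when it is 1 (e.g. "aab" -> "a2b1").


String: "llllxxxxlllxxlxxx"
Scanning for consecutive runs:
  'l' x 4
  'x' x 4
  'l' x 3
  'x' x 2
  'l' x 1
  'x' x 3
RLE = "l4x4l3x2l1x3"


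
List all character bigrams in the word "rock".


Word: "rock" (length 4)
Number of bigrams = 4 - 2 + 1 = 3
  Position 0: "ro"
  Position 1: "oc"
  Position 2: "ck"
Bigrams = "ro", "oc", "ck"


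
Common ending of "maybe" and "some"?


Word 1: "maybe"
Word 2: "some"
Comparing from end:
  Pos -1: 'e' == 'e'
  Pos -2: 'b' != 'm' (stop)
LCS = "e" (length 1)


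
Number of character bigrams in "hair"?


Word: "hair" (length 4)
Number of 2-grams = length - 2 + 1 = 4 - 2 + 1
= 3


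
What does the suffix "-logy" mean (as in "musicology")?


Suffix: -logy
Example: musicology = music + -logy, with a spelling change
Meaning = study of


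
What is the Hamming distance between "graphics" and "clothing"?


Comparing character by character (same length = 8):
  Pos 0: 'g' vs 'c' !=
  Pos 1: 'r' vs 'l' !=
  Pos 2: 'a' vs 'o' !=
  Pos 3: 'p' vs 't' !=
  Pos 4: 'h' vs 'h' =
  Pos 5: 'i' vs 'i' =
  Pos 6: 'c' vs 'n' !=
  Pos 7: 's' vs 'g' !=
Hamming distance = 6


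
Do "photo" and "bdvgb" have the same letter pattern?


Pattern of "photo": [0, 1, 2, 3, 2]
Pattern of "bdvgb": [0, 1, 2, 3, 0]
Patterns do not match
Same pattern = No


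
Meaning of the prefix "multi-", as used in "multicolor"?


Prefix: multi-
Example: multicolor = multi- + color
Meaning = many


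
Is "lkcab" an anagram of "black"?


Word 1: "black" → sorted: abckl
Word 2: "lkcab" → sorted: abckl
Same letters? abckl == abckl
Anagram = Yes


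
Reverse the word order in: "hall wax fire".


Original: "hall wax fire"
Words (1..n): hall | wax | fire
Reversed (n..1): fire | wax | hall
Result = "fire wax hall"


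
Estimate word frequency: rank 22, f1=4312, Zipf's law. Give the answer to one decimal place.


Zipf's law: f(r) = f(1) / r
f(1) = 4312
f(22) = 4312 / 22
= 196.0 occurrences


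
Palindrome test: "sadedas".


Word: "sadedas"
Reversed: "sadedas"
Forward == Backward? sadedas == sadedas
Palindrome = Yes


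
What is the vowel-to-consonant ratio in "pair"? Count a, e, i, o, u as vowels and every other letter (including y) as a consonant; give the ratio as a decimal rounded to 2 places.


Word: "pair"
Vowels (a,e,i,o,u): 2
Consonants: 2
Ratio = 2/2
= 1.00


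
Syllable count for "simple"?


Word: "simple"
Syllable breakdown: sim / ple
Counting: 2 parts
= 2 syllables


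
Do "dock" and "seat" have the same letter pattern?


Pattern of "dock": [0, 1, 2, 3]
Pattern of "seat": [0, 1, 2, 3]
Patterns match
Same pattern = Yes


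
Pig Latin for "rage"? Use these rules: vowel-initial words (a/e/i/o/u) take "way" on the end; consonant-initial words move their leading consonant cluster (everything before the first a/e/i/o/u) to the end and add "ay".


Word: "rage"
Starts with consonant(s) → move to end, add 'ay'
Consonant cluster: "r"
Pig Latin = "ageray"


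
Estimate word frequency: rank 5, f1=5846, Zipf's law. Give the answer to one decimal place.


Zipf's law: f(r) = f(1) / r
f(1) = 5846
f(5) = 5846 / 5
= 1169.2 occurrences


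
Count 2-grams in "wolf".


Word: "wolf" (length 4)
Number of 2-grams = length - 2 + 1 = 4 - 2 + 1
= 3


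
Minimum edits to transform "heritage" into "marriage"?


Word 1: "heritage" (length 8)
Word 2: "marriage" (length 8)
One optimal edit sequence (insert/delete/substitute each cost 1):
  1. substitute 'h' -> 'm'  (+1)
  2. substitute 'e' -> 'a'  (+1)
  3. keep 'r'
  4. substitute 'i' -> 'r'  (+1)
  5. substitute 't' -> 'i'  (+1)
  6. keep 'a'
  7. keep 'g'
  8. keep 'e'
Total edit operations: 4
Edit distance = 4


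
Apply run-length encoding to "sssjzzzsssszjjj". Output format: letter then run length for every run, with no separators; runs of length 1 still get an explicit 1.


String: "sssjzzzsssszjjj"
Scanning for consecutive runs:
  's' x 3
  'j' x 1
  'z' x 3
  's' x 4
  'z' x 1
  'j' x 3
RLE = "s3j1z3s4z1j3"


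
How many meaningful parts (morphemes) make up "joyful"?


Word: "joyful"
Morphemes: joy / -ful
Each morpheme carries meaning
= 2 morphemes


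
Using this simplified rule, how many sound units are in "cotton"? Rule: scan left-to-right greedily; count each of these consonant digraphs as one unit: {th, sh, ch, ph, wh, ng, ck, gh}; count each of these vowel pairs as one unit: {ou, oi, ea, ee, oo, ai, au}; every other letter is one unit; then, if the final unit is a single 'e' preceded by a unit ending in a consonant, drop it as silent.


Word: "cotton" (6 letters)
Left-to-right scan:
  (1) 'c' (letter)
  (2) 'o' (letter)
  (3) 't' (letter)
  (4) 't' (letter)
  (5) 'o' (letter)
  (6) 'n' (letter)
Units from scan: 6
Sound units = 6 units


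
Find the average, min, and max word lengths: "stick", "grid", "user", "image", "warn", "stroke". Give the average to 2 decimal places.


Lengths: "stick"=5, "grid"=4, "user"=4, "image"=5, "warn"=4, "stroke"=6
Sum = 28, Count = 6
Average = 28/6 = 4.67
= avg=4.67, min=4, max=6


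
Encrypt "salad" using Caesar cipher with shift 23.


Word: "salad"
Shift: 23
Each letter → (letter + shift) mod 26:
  's' (18) + 23 = 15 → 'p'
  'a' (0) + 23 = 23 → 'x'
  'l' (11) + 23 = 8 → 'i'
  'a' (0) + 23 = 23 → 'x'
  'd' (3) + 23 = 0 → 'a'
Result = "pxixa"


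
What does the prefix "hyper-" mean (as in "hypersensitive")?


Prefix: hyper-
As in: hypersensitive -> hyper- + sensitive
Meaning = over / excessive


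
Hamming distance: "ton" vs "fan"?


Comparing character by character (same length = 3):
  Pos 0: 't' vs 'f' !=
  Pos 1: 'o' vs 'a' !=
  Pos 2: 'n' vs 'n' =
Hamming distance = 2


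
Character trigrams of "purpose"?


Word: "purpose" (length 7)
Number of trigrams = 7 - 3 + 1 = 5
  Position 0: "pur"
  Position 1: "urp"
  Position 2: "rpo"
  Position 3: "pos"
  Position 4: "ose"
Trigrams = "pur", "urp", "rpo", "pos", "ose"


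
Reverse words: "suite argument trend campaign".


Original: "suite argument trend campaign"
Words (1..n): suite | argument | trend | campaign
Reversed (n..1): campaign | trend | argument | suite
Result = "campaign trend argument suite"


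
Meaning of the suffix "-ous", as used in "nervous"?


Suffix: -ous
As in: nervous -> nerve + -ous, with a spelling change
Meaning = having quality of


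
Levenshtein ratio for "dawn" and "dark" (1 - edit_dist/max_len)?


Word 1: "dawn" (length 4)
Word 2: "dark" (length 4)
One optimal edit sequence:
  1. keep 'd'
  2. keep 'a'
  3. substitute 'w' -> 'r'  (+1)
  4. substitute 'n' -> 'k'  (+1)
Edit distance = 2
Max length = max(4, 4) = 4
Similarity = 1 - 2/4
= 0.5000


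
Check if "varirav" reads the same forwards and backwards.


Word: "varirav"
Reversed: "varirav"
Forward == Backward? varirav == varirav
Palindrome = Yes


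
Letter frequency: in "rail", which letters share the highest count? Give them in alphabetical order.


Word: "rail"
Letter counts:
  'a': 1
  'i': 1
  'l': 1
  'r': 1
Maximum count = 1
Most frequent = 'a', 'i', 'l', 'r' (1 time each)


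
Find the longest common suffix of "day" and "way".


Word 1: "day"
Word 2: "way"
Comparing from end:
  Pos -1: 'y' == 'y'
  Pos -2: 'a' == 'a'
  Pos -3: 'd' != 'w' (stop)
LCS = "ay" (length 2)


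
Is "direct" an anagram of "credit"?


Word 1: "credit" → sorted: cdeirt
Word 2: "direct" → sorted: cdeirt
Same letters? cdeirt == cdeirt
Anagram = Yes


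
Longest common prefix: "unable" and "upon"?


Word 1: "unable"
Word 2: "upon"
Comparing from start:
  Pos 0: 'u' == 'u'
  Pos 1: 'n' != 'p' (stop)
LCP = "u" (length 1)


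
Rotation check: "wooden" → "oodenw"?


Word: "wooden", Candidate: "oodenw"
Method: check if candidate is substring of word+word
"woodenwooden" contains "oodenw"? Yes
Is rotation = Yes


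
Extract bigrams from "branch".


Word: "branch" (length 6)
Number of bigrams = 6 - 2 + 1 = 5
  Position 0: "br"
  Position 1: "ra"
  Position 2: "an"
  Position 3: "nc"
  Position 4: "ch"
Bigrams = "br", "ra", "an", "nc", "ch"


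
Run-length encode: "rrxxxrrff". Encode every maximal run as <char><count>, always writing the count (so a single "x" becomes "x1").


String: "rrxxxrrff"
Scanning for consecutive runs:
  'r' x 2
  'x' x 3
  'r' x 2
  'f' x 2
RLE = "r2x3r2f2"


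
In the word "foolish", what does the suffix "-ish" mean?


Suffix: -ish
As in: foolish -> fool + -ish
Meaning = somewhat / having the qualities of


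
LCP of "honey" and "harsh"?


Word 1: "honey"
Word 2: "harsh"
Comparing from start:
  Pos 0: 'h' == 'h'
  Pos 1: 'o' != 'a' (stop)
LCP = "h" (length 1)


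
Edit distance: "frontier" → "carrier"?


Word 1: "frontier" (length 8)
Word 2: "carrier" (length 7)
One optimal edit sequence (insert/delete/substitute each cost 1):
  1. delete 'f'  (+1)
  2. substitute 'r' -> 'c'  (+1)
  3. substitute 'o' -> 'a'  (+1)
  4. substitute 'n' -> 'r'  (+1)
  5. substitute 't' -> 'r'  (+1)
  6. keep 'i'
  7. keep 'e'
  8. keep 'r'
Total edit operations: 5
Edit distance = 5


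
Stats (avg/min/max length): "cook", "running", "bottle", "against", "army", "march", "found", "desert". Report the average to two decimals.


Lengths: "cook"=4, "running"=7, "bottle"=6, "against"=7, "army"=4, "march"=5, "found"=5, "desert"=6
Sum = 44, Count = 8
Average = 44/8 = 5.50
= avg=5.50, min=4, max=7


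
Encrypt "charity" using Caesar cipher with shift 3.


Word: "charity"
Shift: 3
Each letter → (letter + shift) mod 26:
  'c' (2) + 3 = 5 → 'f'
  'h' (7) + 3 = 10 → 'k'
  'a' (0) + 3 = 3 → 'd'
  'r' (17) + 3 = 20 → 'u'
  'i' (8) + 3 = 11 → 'l'
  't' (19) + 3 = 22 → 'w'
  'y' (24) + 3 = 1 → 'b'
Result = "fkdulwb"


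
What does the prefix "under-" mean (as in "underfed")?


Prefix: under-
Example: underfed (under- + fed)
Meaning = insufficient


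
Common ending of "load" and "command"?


Word 1: "load"
Word 2: "command"
Comparing from end:
  Pos -1: 'd' == 'd'
  Pos -2: 'a' != 'n' (stop)
LCS = "d" (length 1)


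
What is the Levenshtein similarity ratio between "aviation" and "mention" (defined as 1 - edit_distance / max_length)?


Word 1: "aviation" (length 8)
Word 2: "mention" (length 7)
One optimal edit sequence:
  1. delete 'a'  (+1)
  2. substitute 'v' -> 'm'  (+1)
  3. substitute 'i' -> 'e'  (+1)
  4. substitute 'a' -> 'n'  (+1)
  5. keep 't'
  6. keep 'i'
  7. keep 'o'
  8. keep 'n'
Edit distance = 4
Max length = max(8, 7) = 8
Similarity = 1 - 4/8
= 0.5000


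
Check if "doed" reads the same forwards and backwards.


Word: "doed"
Reversed: "deod"
Forward == Backward? doed != deod
Palindrome = No


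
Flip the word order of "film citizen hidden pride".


Original: "film citizen hidden pride"
Words (1..n): film | citizen | hidden | pride
Reversed (n..1): pride | hidden | citizen | film
Result = "pride hidden citizen film"


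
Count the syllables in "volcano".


Word: "volcano"
Syllable breakdown: vol · ca · no
Counting: 3 parts
= 3 syllables


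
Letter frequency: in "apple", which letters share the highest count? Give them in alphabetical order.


Word: "apple"
Letter counts:
  'a': 1
  'e': 1
  'l': 1
  'p': 2
Maximum count = 2
Most frequent = 'p' (2 times each)


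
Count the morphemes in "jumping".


Word: "jumping"
Morphemes: jump | -ing
Each morpheme carries meaning
= 2 morphemes


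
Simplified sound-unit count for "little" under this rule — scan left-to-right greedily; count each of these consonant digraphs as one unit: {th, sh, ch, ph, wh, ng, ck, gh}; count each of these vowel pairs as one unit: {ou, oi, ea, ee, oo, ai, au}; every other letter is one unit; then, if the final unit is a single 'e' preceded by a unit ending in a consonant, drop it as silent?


Word: "little" (6 letters)
Left-to-right scan:
  [1] 'l' (letter)
  [2] 'i' (letter)
  [3] 't' (letter)
  [4] 't' (letter)
  [5] 'l' (letter)
  [6] 'e' (letter)
Units from scan: 6
Final unit is 'e' after a consonant -> drop as silent (-1)
Sound units = 5 units


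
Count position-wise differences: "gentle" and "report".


Comparing character by character (same length = 6):
  Pos 0: 'g' vs 'r' !=
  Pos 1: 'e' vs 'e' =
  Pos 2: 'n' vs 'p' !=
  Pos 3: 't' vs 'o' !=
  Pos 4: 'l' vs 'r' !=
  Pos 5: 'e' vs 't' !=
Hamming distance = 5


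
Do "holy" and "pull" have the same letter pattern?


Pattern of "holy": [0, 1, 2, 3]
Pattern of "pull": [0, 1, 2, 2]
Patterns do not match
Same pattern = No


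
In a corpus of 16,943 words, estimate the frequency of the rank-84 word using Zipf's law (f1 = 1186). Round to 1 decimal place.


Zipf's law: f(r) = f(1) / r
f(1) = 1186
f(84) = 1186 / 84
= 14.1 occurrences


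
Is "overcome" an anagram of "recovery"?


Word 1: "recovery" → sorted: ceeorrvy
Word 2: "overcome" → sorted: ceemoorv
Same letters? ceeorrvy != ceemoorv
Anagram = No


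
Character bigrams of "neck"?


Word: "neck" (length 4)
Number of bigrams = 4 - 2 + 1 = 3
  Position 0: "ne"
  Position 1: "ec"
  Position 2: "ck"
Bigrams = "ne", "ec", "ck"


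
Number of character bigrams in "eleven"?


Word: "eleven" (length 6)
Number of 2-grams = length - 2 + 1 = 6 - 2 + 1
= 5


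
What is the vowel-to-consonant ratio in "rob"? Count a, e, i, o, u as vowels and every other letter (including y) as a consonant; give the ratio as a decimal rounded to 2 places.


Word: "rob"
Vowels (a,e,i,o,u): 1
Consonants: 2
Ratio = 1/2
= 0.50


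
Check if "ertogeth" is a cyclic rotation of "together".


Word: "together", Candidate: "ertogeth"
Method: check if candidate is substring of word+word
"togethertogether" contains "ertogeth"? Yes
Is rotation = Yes


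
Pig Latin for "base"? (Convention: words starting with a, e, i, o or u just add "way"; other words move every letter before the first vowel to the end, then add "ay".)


Word: "base"
Starts with consonant(s) → move to end, add 'ay'
Consonant cluster: "b"
Pig Latin = "asebay"


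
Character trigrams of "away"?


Word: "away" (length 4)
Number of trigrams = 4 - 3 + 1 = 2
  Position 0: "awa"
  Position 1: "way"
Trigrams = "awa", "way"


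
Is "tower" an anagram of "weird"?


Word 1: "weird" → sorted: deirw
Word 2: "tower" → sorted: eortw
Same letters? deirw != eortw
Anagram = No


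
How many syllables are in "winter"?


Word: "winter"
Syllable breakdown: win-ter
Counting: 2 parts
= 2 syllables


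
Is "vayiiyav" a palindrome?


Word: "vayiiyav"
Reversed: "vayiiyav"
Forward == Backward? vayiiyav == vayiiyav
Palindrome = Yes


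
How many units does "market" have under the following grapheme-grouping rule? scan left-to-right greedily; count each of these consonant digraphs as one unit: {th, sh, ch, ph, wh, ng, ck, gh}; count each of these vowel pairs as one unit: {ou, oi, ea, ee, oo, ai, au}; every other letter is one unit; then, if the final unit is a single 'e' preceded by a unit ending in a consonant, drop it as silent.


Word: "market" (6 letters)
Left-to-right scan:
  [1] 'm' (letter)
  [2] 'a' (letter)
  [3] 'r' (letter)
  [4] 'k' (letter)
  [5] 'e' (letter)
  [6] 't' (letter)
Units from scan: 6
Sound units = 6 units


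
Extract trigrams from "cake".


Word: "cake" (length 4)
Number of trigrams = 4 - 3 + 1 = 2
  Position 0: "cak"
  Position 1: "ake"
Trigrams = "cak", "ake"


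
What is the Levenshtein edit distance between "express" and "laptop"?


Word 1: "express" (length 7)
Word 2: "laptop" (length 6)
One optimal edit sequence (insert/delete/substitute each cost 1):
  1. substitute 'e' -> 'l'  (+1)
  2. substitute 'x' -> 'a'  (+1)
  3. keep 'p'
  4. delete 'r'  (+1)
  5. substitute 'e' -> 't'  (+1)
  6. substitute 's' -> 'o'  (+1)
  7. substitute 's' -> 'p'  (+1)
Total edit operations: 6
Edit distance = 6


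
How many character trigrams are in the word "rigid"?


Word: "rigid" (length 5)
Number of 3-grams = length - 3 + 1 = 5 - 3 + 1
= 3


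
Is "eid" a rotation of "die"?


Word: "die", Candidate: "eid"
Method: check if candidate is substring of word+word
"diedie" contains "eid"? No
Is rotation = No


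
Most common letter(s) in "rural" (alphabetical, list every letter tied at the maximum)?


Word: "rural"
Letter counts:
  'a': 1
  'l': 1
  'r': 2
  'u': 1
Maximum count = 2
Most frequent = 'r' (2 times each)


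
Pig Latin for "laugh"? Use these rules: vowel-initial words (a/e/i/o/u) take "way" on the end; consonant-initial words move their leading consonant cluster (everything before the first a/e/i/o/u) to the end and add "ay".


Word: "laugh"
Starts with consonant(s) → move to end, add 'ay'
Consonant cluster: "l"
Pig Latin = "aughlay"


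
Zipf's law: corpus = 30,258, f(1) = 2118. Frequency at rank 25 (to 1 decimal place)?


Zipf's law: f(r) = f(1) / r
f(1) = 2118
f(25) = 2118 / 25
= 84.7 occurrences


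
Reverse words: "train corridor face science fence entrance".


Original: "train corridor face science fence entrance"
Words (1..n): train | corridor | face | science | fence | entrance
Reversed (n..1): entrance | fence | science | face | corridor | train
Result = "entrance fence science face corridor train"


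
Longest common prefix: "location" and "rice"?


Word 1: "location"
Word 2: "rice"
Comparing from start:
  Pos 0: 'l' != 'r' (stop)
LCP = "" (length 0)


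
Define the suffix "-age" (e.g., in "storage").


Suffix: -age
Example: storage = store + -age, with a spelling change
Meaning = result / collection


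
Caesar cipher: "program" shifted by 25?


Word: "program"
Shift: 25
Each letter → (letter + shift) mod 26:
  'p' (15) + 25 = 14 → 'o'
  'r' (17) + 25 = 16 → 'q'
  'o' (14) + 25 = 13 → 'n'
  'g' (6) + 25 = 5 → 'f'
  'r' (17) + 25 = 16 → 'q'
  'a' (0) + 25 = 25 → 'z'
  'm' (12) + 25 = 11 → 'l'
Result = "oqnfqzl"


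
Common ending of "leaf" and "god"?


Word 1: "leaf"
Word 2: "god"
Comparing from end:
  Pos -1: 'f' != 'd' (stop)
LCS = "" (length 0)


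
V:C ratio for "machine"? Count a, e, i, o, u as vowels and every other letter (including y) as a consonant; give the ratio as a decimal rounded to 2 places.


Word: "machine"
Vowels (a,e,i,o,u): 3
Consonants: 4
Ratio = 3/4
= 0.75


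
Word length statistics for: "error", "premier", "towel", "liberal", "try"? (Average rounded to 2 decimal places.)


Lengths: "error"=5, "premier"=7, "towel"=5, "liberal"=7, "try"=3
Sum = 27, Count = 5
Average = 27/5 = 5.40
= avg=5.40, min=3, max=7


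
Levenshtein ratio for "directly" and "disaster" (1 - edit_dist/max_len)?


Word 1: "directly" (length 8)
Word 2: "disaster" (length 8)
One optimal edit sequence:
  1. keep 'd'
  2. keep 'i'
  3. substitute 'r' -> 's'  (+1)
  4. substitute 'e' -> 'a'  (+1)
  5. substitute 'c' -> 's'  (+1)
  6. keep 't'
  7. substitute 'l' -> 'e'  (+1)
  8. substitute 'y' -> 'r'  (+1)
Edit distance = 5
Max length = max(8, 8) = 8
Similarity = 1 - 5/8
= 0.3750


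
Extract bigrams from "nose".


Word: "nose" (length 4)
Number of bigrams = 4 - 2 + 1 = 3
  Position 0: "no"
  Position 1: "os"
  Position 2: "se"
Bigrams = "no", "os", "se"


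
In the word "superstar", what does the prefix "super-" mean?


Prefix: super-
As in: superstar -> super- + star
Meaning = above / beyond


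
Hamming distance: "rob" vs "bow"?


Comparing character by character (same length = 3):
  Pos 0: 'r' vs 'b' !=
  Pos 1: 'o' vs 'o' =
  Pos 2: 'b' vs 'w' !=
Hamming distance = 2


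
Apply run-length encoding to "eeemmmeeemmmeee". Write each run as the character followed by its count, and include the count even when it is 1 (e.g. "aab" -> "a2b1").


String: "eeemmmeeemmmeee"
Scanning for consecutive runs:
  'e' x 3
  'm' x 3
  'e' x 3
  'm' x 3
  'e' x 3
RLE = "e3m3e3m3e3"


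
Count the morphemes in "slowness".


Word: "slowness"
Morphemes: slow / -ness
Each morpheme carries meaning
= 2 morphemes


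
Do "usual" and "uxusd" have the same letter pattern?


Pattern of "usual": [0, 1, 0, 2, 3]
Pattern of "uxusd": [0, 1, 0, 2, 3]
Patterns match
Same pattern = Yes


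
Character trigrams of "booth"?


Word: "booth" (length 5)
Number of trigrams = 5 - 3 + 1 = 3
  Position 0: "boo"
  Position 1: "oot"
  Position 2: "oth"
Trigrams = "boo", "oot", "oth"


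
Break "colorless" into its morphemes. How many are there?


Word: "colorless"
Morphemes: color / -less
Each morpheme carries meaning
= 2 morphemes


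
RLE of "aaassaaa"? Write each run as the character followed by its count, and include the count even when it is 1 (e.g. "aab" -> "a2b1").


String: "aaassaaa"
Scanning for consecutive runs:
  'a' x 3
  's' x 2
  'a' x 3
RLE = "a3s2a3"


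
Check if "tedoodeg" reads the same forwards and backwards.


Word: "tedoodeg"
Reversed: "gedoodet"
Forward == Backward? tedoodeg != gedoodet
Palindrome = No


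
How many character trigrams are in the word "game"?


Word: "game" (length 4)
Number of 3-grams = length - 3 + 1 = 4 - 3 + 1
= 2


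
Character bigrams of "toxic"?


Word: "toxic" (length 5)
Number of bigrams = 5 - 2 + 1 = 4
  Position 0: "to"
  Position 1: "ox"
  Position 2: "xi"
  Position 3: "ic"
Bigrams = "to", "ox", "xi", "ic"


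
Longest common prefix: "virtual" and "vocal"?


Word 1: "virtual"
Word 2: "vocal"
Comparing from start:
  Pos 0: 'v' == 'v'
  Pos 1: 'i' != 'o' (stop)
LCP = "v" (length 1)


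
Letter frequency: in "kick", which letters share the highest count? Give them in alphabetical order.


Word: "kick"
Letter counts:
  'c': 1
  'i': 1
  'k': 2
Maximum count = 2
Most frequent = 'k' (2 times each)


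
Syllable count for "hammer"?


Word: "hammer"
Syllable breakdown: ham-mer
Counting: 2 parts
= 2 syllables


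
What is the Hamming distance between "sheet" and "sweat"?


Comparing character by character (same length = 5):
  Pos 0: 's' vs 's' =
  Pos 1: 'h' vs 'w' !=
  Pos 2: 'e' vs 'e' =
  Pos 3: 'e' vs 'a' !=
  Pos 4: 't' vs 't' =
Hamming distance = 2


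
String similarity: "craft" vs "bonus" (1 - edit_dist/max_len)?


Word 1: "craft" (length 5)
Word 2: "bonus" (length 5)
One optimal edit sequence:
  1. substitute 'c' -> 'b'  (+1)
  2. substitute 'r' -> 'o'  (+1)
  3. substitute 'a' -> 'n'  (+1)
  4. substitute 'f' -> 'u'  (+1)
  5. substitute 't' -> 's'  (+1)
Edit distance = 5
Max length = max(5, 5) = 5
Similarity = 1 - 5/5
= 0.0000


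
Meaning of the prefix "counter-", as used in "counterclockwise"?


Prefix: counter-
As in: counterclockwise -> counter- + clockwise
Meaning = against / opposite


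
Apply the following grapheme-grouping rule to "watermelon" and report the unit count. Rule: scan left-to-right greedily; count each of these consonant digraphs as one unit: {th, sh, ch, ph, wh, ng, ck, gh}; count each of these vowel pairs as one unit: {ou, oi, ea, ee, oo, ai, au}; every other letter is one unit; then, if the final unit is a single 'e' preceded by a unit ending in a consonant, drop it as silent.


Word: "watermelon" (10 letters)
Left-to-right scan:
  (1) 'w' (letter)
  (2) 'a' (letter)
  (3) 't' (letter)
  (4) 'e' (letter)
  (5) 'r' (letter)
  (6) 'm' (letter)
  (7) 'e' (letter)
  (8) 'l' (letter)
  (9) 'o' (letter)
  (10) 'n' (letter)
Units from scan: 10
Sound units = 10 units


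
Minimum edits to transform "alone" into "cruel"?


Word 1: "alone" (length 5)
Word 2: "cruel" (length 5)
One optimal edit sequence (insert/delete/substitute each cost 1):
  1. substitute 'a' -> 'c'  (+1)
  2. substitute 'l' -> 'r'  (+1)
  3. substitute 'o' -> 'u'  (+1)
  4. substitute 'n' -> 'e'  (+1)
  5. substitute 'e' -> 'l'  (+1)
Total edit operations: 5
Edit distance = 5


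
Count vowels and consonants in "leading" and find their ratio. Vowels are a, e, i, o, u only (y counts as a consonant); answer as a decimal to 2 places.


Word: "leading"
Vowels (a,e,i,o,u): 3
Consonants: 4
Ratio = 3/4
= 0.75


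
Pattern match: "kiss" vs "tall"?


Pattern of "kiss": [0, 1, 2, 2]
Pattern of "tall": [0, 1, 2, 2]
Patterns match
Same pattern = Yes


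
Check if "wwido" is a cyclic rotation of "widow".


Word: "widow", Candidate: "wwido"
Method: check if candidate is substring of word+word
"widowwidow" contains "wwido"? Yes
Is rotation = Yes


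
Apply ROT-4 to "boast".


Word: "boast"
Shift: 4
Each letter → (letter + shift) mod 26:
  'b' (1) + 4 = 5 → 'f'
  'o' (14) + 4 = 18 → 's'
  'a' (0) + 4 = 4 → 'e'
  's' (18) + 4 = 22 → 'w'
  't' (19) + 4 = 23 → 'x'
Result = "fsewx"


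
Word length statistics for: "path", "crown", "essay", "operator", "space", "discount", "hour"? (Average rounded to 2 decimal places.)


Lengths: "path"=4, "crown"=5, "essay"=5, "operator"=8, "space"=5, "discount"=8, "hour"=4
Sum = 39, Count = 7
Average = 39/7 = 5.57
= avg=5.57, min=4, max=8


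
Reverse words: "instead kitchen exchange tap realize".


Original: "instead kitchen exchange tap realize"
Words (1..n): instead | kitchen | exchange | tap | realize
Reversed (n..1): realize | tap | exchange | kitchen | instead
Result = "realize tap exchange kitchen instead"


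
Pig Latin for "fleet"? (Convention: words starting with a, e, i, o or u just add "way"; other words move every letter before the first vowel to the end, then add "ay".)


Word: "fleet"
Starts with consonant(s) → move to end, add 'ay'
Consonant cluster: "fl"
Pig Latin = "eetflay"


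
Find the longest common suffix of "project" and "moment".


Word 1: "project"
Word 2: "moment"
Comparing from end:
  Pos -1: 't' == 't'
  Pos -2: 'c' != 'n' (stop)
LCS = "t" (length 1)


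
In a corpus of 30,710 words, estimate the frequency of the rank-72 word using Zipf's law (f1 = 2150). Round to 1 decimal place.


Zipf's law: f(r) = f(1) / r
f(1) = 2150
f(72) = 2150 / 72
= 29.9 occurrences


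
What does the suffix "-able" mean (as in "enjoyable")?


Suffix: -able
Example: enjoyable = enjoy + -able
Meaning = capable of


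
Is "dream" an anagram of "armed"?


Word 1: "armed" → sorted: ademr
Word 2: "dream" → sorted: ademr
Same letters? ademr == ademr
Anagram = Yes


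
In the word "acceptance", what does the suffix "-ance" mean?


Suffix: -ance
As in: acceptance -> accept + -ance
Meaning = state of


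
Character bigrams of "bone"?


Word: "bone" (length 4)
Number of bigrams = 4 - 2 + 1 = 3
  Position 0: "bo"
  Position 1: "on"
  Position 2: "ne"
Bigrams = "bo", "on", "ne"


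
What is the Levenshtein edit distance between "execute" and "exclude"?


Word 1: "execute" (length 7)
Word 2: "exclude" (length 7)
One optimal edit sequence (insert/delete/substitute each cost 1):
  1. keep 'e'
  2. keep 'x'
  3. substitute 'e' -> 'c'  (+1)
  4. substitute 'c' -> 'l'  (+1)
  5. keep 'u'
  6. substitute 't' -> 'd'  (+1)
  7. keep 'e'
Total edit operations: 3
Edit distance = 3


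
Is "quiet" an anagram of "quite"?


Word 1: "quite" → sorted: eiqtu
Word 2: "quiet" → sorted: eiqtu
Same letters? eiqtu == eiqtu
Anagram = Yes


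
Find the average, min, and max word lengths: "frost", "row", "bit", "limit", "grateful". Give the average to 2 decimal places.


Lengths: "frost"=5, "row"=3, "bit"=3, "limit"=5, "grateful"=8
Sum = 24, Count = 5
Average = 24/5 = 4.80
= avg=4.80, min=3, max=8


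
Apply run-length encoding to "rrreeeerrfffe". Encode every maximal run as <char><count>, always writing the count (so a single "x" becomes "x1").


String: "rrreeeerrfffe"
Scanning for consecutive runs:
  'r' x 3
  'e' x 4
  'r' x 2
  'f' x 3
  'e' x 1
RLE = "r3e4r2f3e1"


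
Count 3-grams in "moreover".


Word: "moreover" (length 8)
Number of 3-grams = length - 3 + 1 = 8 - 3 + 1
= 6


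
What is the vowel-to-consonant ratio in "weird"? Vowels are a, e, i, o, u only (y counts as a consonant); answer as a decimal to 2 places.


Word: "weird"
Vowels (a,e,i,o,u): 2
Consonants: 3
Ratio = 2/3
= 0.67


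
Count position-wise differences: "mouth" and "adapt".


Comparing character by character (same length = 5):
  Pos 0: 'm' vs 'a' !=
  Pos 1: 'o' vs 'd' !=
  Pos 2: 'u' vs 'a' !=
  Pos 3: 't' vs 'p' !=
  Pos 4: 'h' vs 't' !=
Hamming distance = 5


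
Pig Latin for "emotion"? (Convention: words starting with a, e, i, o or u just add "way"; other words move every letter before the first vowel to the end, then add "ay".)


Word: "emotion"
Starts with vowel → add 'way'
Pig Latin = "emotionway"


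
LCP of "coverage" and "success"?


Word 1: "coverage"
Word 2: "success"
Comparing from start:
  Pos 0: 'c' != 's' (stop)
LCP = "" (length 0)


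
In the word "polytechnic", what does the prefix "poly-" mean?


Prefix: poly-
Example: polytechnic = poly- + technic
Meaning = many


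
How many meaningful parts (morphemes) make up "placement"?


Word: "placement"
Morphemes: place / -ment
Each morpheme carries meaning
= 2 morphemes


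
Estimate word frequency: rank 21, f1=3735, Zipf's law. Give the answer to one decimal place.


Zipf's law: f(r) = f(1) / r
f(1) = 3735
f(21) = 3735 / 21
= 177.9 occurrences


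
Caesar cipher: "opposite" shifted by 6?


Word: "opposite"
Shift: 6
Each letter → (letter + shift) mod 26:
  'o' (14) + 6 = 20 → 'u'
  'p' (15) + 6 = 21 → 'v'
  'p' (15) + 6 = 21 → 'v'
  'o' (14) + 6 = 20 → 'u'
  's' (18) + 6 = 24 → 'y'
  'i' (8) + 6 = 14 → 'o'
  't' (19) + 6 = 25 → 'z'
  'e' (4) + 6 = 10 → 'k'
Result = "uvvuyozk"


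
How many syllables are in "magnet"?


Word: "magnet"
Syllable breakdown: mag | net
Counting: 2 parts
= 2 syllables


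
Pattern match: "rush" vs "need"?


Pattern of "rush": [0, 1, 2, 3]
Pattern of "need": [0, 1, 1, 2]
Patterns do not match
Same pattern = No


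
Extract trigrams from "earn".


Word: "earn" (length 4)
Number of trigrams = 4 - 3 + 1 = 2
  Position 0: "ear"
  Position 1: "arn"
Trigrams = "ear", "arn"


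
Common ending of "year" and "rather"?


Word 1: "year"
Word 2: "rather"
Comparing from end:
  Pos -1: 'r' == 'r'
  Pos -2: 'a' != 'e' (stop)
LCS = "r" (length 1)


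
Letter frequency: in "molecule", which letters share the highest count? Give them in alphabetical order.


Word: "molecule"
Letter counts:
  'c': 1
  'e': 2
  'l': 2
  'm': 1
  'o': 1
  'u': 1
Maximum count = 2
Most frequent = 'e', 'l' (2 times each)


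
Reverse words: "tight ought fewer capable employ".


Original: "tight ought fewer capable employ"
Words (1..n): tight | ought | fewer | capable | employ
Reversed (n..1): employ | capable | fewer | ought | tight
Result = "employ capable fewer ought tight"


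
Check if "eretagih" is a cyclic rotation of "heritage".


Word: "heritage", Candidate: "eretagih"
Method: check if candidate is substring of word+word
"heritageheritage" contains "eretagih"? No
Is rotation = No


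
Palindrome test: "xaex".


Word: "xaex"
Reversed: "xeax"
Forward == Backward? xaex != xeax
Palindrome = No


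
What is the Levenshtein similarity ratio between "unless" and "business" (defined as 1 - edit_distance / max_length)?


Word 1: "unless" (length 6)
Word 2: "business" (length 8)
One optimal edit sequence:
  1. insert 'b'  (+1)
  2. keep 'u'
  3. insert 's'  (+1)
  4. substitute 'n' -> 'i'  (+1)
  5. substitute 'l' -> 'n'  (+1)
  6. keep 'e'
  7. keep 's'
  8. keep 's'
Edit distance = 4
Max length = max(6, 8) = 8
Similarity = 1 - 4/8
= 0.5000


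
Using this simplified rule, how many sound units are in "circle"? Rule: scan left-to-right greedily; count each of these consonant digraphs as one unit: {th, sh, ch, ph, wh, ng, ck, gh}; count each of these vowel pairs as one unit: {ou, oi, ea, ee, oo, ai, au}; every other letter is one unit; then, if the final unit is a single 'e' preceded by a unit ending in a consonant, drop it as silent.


Word: "circle" (6 letters)
Left-to-right scan:
  1. 'c' (letter)
  2. 'i' (letter)
  3. 'r' (letter)
  4. 'c' (letter)
  5. 'l' (letter)
  6. 'e' (letter)
Units from scan: 6
Final unit is 'e' after a consonant -> drop as silent (-1)
Sound units = 5 units


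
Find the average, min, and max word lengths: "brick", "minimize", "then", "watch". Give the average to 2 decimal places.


Lengths: "brick"=5, "minimize"=8, "then"=4, "watch"=5
Sum = 22, Count = 4
Average = 22/4 = 5.50
= avg=5.50, min=4, max=8


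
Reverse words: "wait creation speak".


Original: "wait creation speak"
Words (1..n): wait | creation | speak
Reversed (n..1): speak | creation | wait
Result = "speak creation wait"


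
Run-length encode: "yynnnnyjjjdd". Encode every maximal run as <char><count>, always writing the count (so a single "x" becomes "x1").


String: "yynnnnyjjjdd"
Scanning for consecutive runs:
  'y' x 2
  'n' x 4
  'y' x 1
  'j' x 3
  'd' x 2
RLE = "y2n4y1j3d2"


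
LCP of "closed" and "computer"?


Word 1: "closed"
Word 2: "computer"
Comparing from start:
  Pos 0: 'c' == 'c'
  Pos 1: 'l' != 'o' (stop)
LCP = "c" (length 1)


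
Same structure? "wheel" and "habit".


Pattern of "wheel": [0, 1, 2, 2, 3]
Pattern of "habit": [0, 1, 2, 3, 4]
Patterns do not match
Same pattern = No


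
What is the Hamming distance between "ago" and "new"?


Comparing character by character (same length = 3):
  Pos 0: 'a' vs 'n' !=
  Pos 1: 'g' vs 'e' !=
  Pos 2: 'o' vs 'w' !=
Hamming distance = 3


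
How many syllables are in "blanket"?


Word: "blanket"
Syllable breakdown: blan / ket
Counting: 2 parts
= 2 syllables


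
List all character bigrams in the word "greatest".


Word: "greatest" (length 8)
Number of bigrams = 8 - 2 + 1 = 7
  Position 0: "gr"
  Position 1: "re"
  Position 2: "ea"
  Position 3: "at"
  Position 4: "te"
  Position 5: "es"
  Position 6: "st"
Bigrams = "gr", "re", "ea", "at", "te", "es", "st"


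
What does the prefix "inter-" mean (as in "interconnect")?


Prefix: inter-
As in: interconnect -> inter- + connect
Meaning = between


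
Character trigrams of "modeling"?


Word: "modeling" (length 8)
Number of trigrams = 8 - 3 + 1 = 6
  Position 0: "mod"
  Position 1: "ode"
  Position 2: "del"
  Position 3: "eli"
  Position 4: "lin"
  Position 5: "ing"
Trigrams = "mod", "ode", "del", "eli", "lin", "ing"


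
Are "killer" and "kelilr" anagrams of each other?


Word 1: "killer" → sorted: eikllr
Word 2: "kelilr" → sorted: eikllr
Same letters? eikllr == eikllr
Anagram = Yes


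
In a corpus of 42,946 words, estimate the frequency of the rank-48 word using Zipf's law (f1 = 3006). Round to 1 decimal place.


Zipf's law: f(r) = f(1) / r
f(1) = 3006
f(48) = 3006 / 48
= 62.6 occurrences


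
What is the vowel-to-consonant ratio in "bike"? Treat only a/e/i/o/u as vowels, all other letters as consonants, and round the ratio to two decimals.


Word: "bike"
Vowels (a,e,i,o,u): 2
Consonants: 2
Ratio = 2/2
= 1.00


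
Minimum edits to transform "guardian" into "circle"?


Word 1: "guardian" (length 8)
Word 2: "circle" (length 6)
One optimal edit sequence (insert/delete/substitute each cost 1):
  1. delete 'g'  (+1)
  2. substitute 'u' -> 'c'  (+1)
  3. substitute 'a' -> 'i'  (+1)
  4. keep 'r'
  5. delete 'd'  (+1)
  6. substitute 'i' -> 'c'  (+1)
  7. substitute 'a' -> 'l'  (+1)
  8. substitute 'n' -> 'e'  (+1)
Total edit operations: 7
Edit distance = 7


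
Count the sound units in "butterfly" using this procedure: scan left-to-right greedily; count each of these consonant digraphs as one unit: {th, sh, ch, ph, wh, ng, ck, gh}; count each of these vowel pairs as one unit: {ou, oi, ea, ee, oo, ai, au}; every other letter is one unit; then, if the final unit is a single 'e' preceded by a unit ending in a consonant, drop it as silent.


Word: "butterfly" (9 letters)
Left-to-right scan:
  1. 'b' (letter)
  2. 'u' (letter)
  3. 't' (letter)
  4. 't' (letter)
  5. 'e' (letter)
  6. 'r' (letter)
  7. 'f' (letter)
  8. 'l' (letter)
  9. 'y' (letter)
Units from scan: 9
Sound units = 9 units


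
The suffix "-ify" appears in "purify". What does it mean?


Suffix: -ify
As in: purify -> pure + -ify, with a spelling change
Meaning = to make
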